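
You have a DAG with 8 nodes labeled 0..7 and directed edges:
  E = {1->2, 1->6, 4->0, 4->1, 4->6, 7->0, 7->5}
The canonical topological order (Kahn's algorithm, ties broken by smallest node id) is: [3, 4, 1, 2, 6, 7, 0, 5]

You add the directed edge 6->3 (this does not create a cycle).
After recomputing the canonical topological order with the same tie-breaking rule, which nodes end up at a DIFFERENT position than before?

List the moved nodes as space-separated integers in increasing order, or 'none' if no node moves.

Old toposort: [3, 4, 1, 2, 6, 7, 0, 5]
Added edge 6->3
Recompute Kahn (smallest-id tiebreak):
  initial in-degrees: [2, 1, 1, 1, 0, 1, 2, 0]
  ready (indeg=0): [4, 7]
  pop 4: indeg[0]->1; indeg[1]->0; indeg[6]->1 | ready=[1, 7] | order so far=[4]
  pop 1: indeg[2]->0; indeg[6]->0 | ready=[2, 6, 7] | order so far=[4, 1]
  pop 2: no out-edges | ready=[6, 7] | order so far=[4, 1, 2]
  pop 6: indeg[3]->0 | ready=[3, 7] | order so far=[4, 1, 2, 6]
  pop 3: no out-edges | ready=[7] | order so far=[4, 1, 2, 6, 3]
  pop 7: indeg[0]->0; indeg[5]->0 | ready=[0, 5] | order so far=[4, 1, 2, 6, 3, 7]
  pop 0: no out-edges | ready=[5] | order so far=[4, 1, 2, 6, 3, 7, 0]
  pop 5: no out-edges | ready=[] | order so far=[4, 1, 2, 6, 3, 7, 0, 5]
New canonical toposort: [4, 1, 2, 6, 3, 7, 0, 5]
Compare positions:
  Node 0: index 6 -> 6 (same)
  Node 1: index 2 -> 1 (moved)
  Node 2: index 3 -> 2 (moved)
  Node 3: index 0 -> 4 (moved)
  Node 4: index 1 -> 0 (moved)
  Node 5: index 7 -> 7 (same)
  Node 6: index 4 -> 3 (moved)
  Node 7: index 5 -> 5 (same)
Nodes that changed position: 1 2 3 4 6

Answer: 1 2 3 4 6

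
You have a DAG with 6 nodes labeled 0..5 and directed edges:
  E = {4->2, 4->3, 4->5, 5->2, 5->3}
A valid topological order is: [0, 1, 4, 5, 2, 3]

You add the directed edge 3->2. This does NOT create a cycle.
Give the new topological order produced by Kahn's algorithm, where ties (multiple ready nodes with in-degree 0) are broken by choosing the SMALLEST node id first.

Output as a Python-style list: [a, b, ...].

Answer: [0, 1, 4, 5, 3, 2]

Derivation:
Old toposort: [0, 1, 4, 5, 2, 3]
Added edge: 3->2
Position of 3 (5) > position of 2 (4). Must reorder: 3 must now come before 2.
Run Kahn's algorithm (break ties by smallest node id):
  initial in-degrees: [0, 0, 3, 2, 0, 1]
  ready (indeg=0): [0, 1, 4]
  pop 0: no out-edges | ready=[1, 4] | order so far=[0]
  pop 1: no out-edges | ready=[4] | order so far=[0, 1]
  pop 4: indeg[2]->2; indeg[3]->1; indeg[5]->0 | ready=[5] | order so far=[0, 1, 4]
  pop 5: indeg[2]->1; indeg[3]->0 | ready=[3] | order so far=[0, 1, 4, 5]
  pop 3: indeg[2]->0 | ready=[2] | order so far=[0, 1, 4, 5, 3]
  pop 2: no out-edges | ready=[] | order so far=[0, 1, 4, 5, 3, 2]
  Result: [0, 1, 4, 5, 3, 2]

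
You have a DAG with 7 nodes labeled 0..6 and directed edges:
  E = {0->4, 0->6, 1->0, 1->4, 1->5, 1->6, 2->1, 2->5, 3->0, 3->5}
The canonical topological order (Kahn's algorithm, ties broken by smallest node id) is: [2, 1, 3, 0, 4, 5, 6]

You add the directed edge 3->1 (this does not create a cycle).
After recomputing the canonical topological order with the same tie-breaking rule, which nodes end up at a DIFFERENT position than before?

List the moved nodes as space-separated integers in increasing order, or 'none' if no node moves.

Answer: 1 3

Derivation:
Old toposort: [2, 1, 3, 0, 4, 5, 6]
Added edge 3->1
Recompute Kahn (smallest-id tiebreak):
  initial in-degrees: [2, 2, 0, 0, 2, 3, 2]
  ready (indeg=0): [2, 3]
  pop 2: indeg[1]->1; indeg[5]->2 | ready=[3] | order so far=[2]
  pop 3: indeg[0]->1; indeg[1]->0; indeg[5]->1 | ready=[1] | order so far=[2, 3]
  pop 1: indeg[0]->0; indeg[4]->1; indeg[5]->0; indeg[6]->1 | ready=[0, 5] | order so far=[2, 3, 1]
  pop 0: indeg[4]->0; indeg[6]->0 | ready=[4, 5, 6] | order so far=[2, 3, 1, 0]
  pop 4: no out-edges | ready=[5, 6] | order so far=[2, 3, 1, 0, 4]
  pop 5: no out-edges | ready=[6] | order so far=[2, 3, 1, 0, 4, 5]
  pop 6: no out-edges | ready=[] | order so far=[2, 3, 1, 0, 4, 5, 6]
New canonical toposort: [2, 3, 1, 0, 4, 5, 6]
Compare positions:
  Node 0: index 3 -> 3 (same)
  Node 1: index 1 -> 2 (moved)
  Node 2: index 0 -> 0 (same)
  Node 3: index 2 -> 1 (moved)
  Node 4: index 4 -> 4 (same)
  Node 5: index 5 -> 5 (same)
  Node 6: index 6 -> 6 (same)
Nodes that changed position: 1 3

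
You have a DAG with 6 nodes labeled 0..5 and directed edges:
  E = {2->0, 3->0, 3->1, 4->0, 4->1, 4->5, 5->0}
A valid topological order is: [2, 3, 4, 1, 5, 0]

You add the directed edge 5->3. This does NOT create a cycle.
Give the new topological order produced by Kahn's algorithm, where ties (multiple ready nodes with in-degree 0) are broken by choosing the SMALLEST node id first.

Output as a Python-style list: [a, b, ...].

Old toposort: [2, 3, 4, 1, 5, 0]
Added edge: 5->3
Position of 5 (4) > position of 3 (1). Must reorder: 5 must now come before 3.
Run Kahn's algorithm (break ties by smallest node id):
  initial in-degrees: [4, 2, 0, 1, 0, 1]
  ready (indeg=0): [2, 4]
  pop 2: indeg[0]->3 | ready=[4] | order so far=[2]
  pop 4: indeg[0]->2; indeg[1]->1; indeg[5]->0 | ready=[5] | order so far=[2, 4]
  pop 5: indeg[0]->1; indeg[3]->0 | ready=[3] | order so far=[2, 4, 5]
  pop 3: indeg[0]->0; indeg[1]->0 | ready=[0, 1] | order so far=[2, 4, 5, 3]
  pop 0: no out-edges | ready=[1] | order so far=[2, 4, 5, 3, 0]
  pop 1: no out-edges | ready=[] | order so far=[2, 4, 5, 3, 0, 1]
  Result: [2, 4, 5, 3, 0, 1]

Answer: [2, 4, 5, 3, 0, 1]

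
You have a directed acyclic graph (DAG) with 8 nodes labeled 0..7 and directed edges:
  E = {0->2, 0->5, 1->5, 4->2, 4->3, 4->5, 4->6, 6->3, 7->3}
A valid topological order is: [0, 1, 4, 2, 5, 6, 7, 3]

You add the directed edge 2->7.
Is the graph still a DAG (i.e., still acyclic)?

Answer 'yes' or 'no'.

Answer: yes

Derivation:
Given toposort: [0, 1, 4, 2, 5, 6, 7, 3]
Position of 2: index 3; position of 7: index 6
New edge 2->7: forward
Forward edge: respects the existing order. Still a DAG, same toposort still valid.
Still a DAG? yes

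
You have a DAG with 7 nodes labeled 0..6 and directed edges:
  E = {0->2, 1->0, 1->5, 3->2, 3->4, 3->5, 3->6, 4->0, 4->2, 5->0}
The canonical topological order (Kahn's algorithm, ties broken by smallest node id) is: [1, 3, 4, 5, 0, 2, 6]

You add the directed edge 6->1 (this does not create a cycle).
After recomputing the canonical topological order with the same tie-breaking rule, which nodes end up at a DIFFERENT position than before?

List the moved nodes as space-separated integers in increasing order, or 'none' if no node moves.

Answer: 0 1 2 3 4 5 6

Derivation:
Old toposort: [1, 3, 4, 5, 0, 2, 6]
Added edge 6->1
Recompute Kahn (smallest-id tiebreak):
  initial in-degrees: [3, 1, 3, 0, 1, 2, 1]
  ready (indeg=0): [3]
  pop 3: indeg[2]->2; indeg[4]->0; indeg[5]->1; indeg[6]->0 | ready=[4, 6] | order so far=[3]
  pop 4: indeg[0]->2; indeg[2]->1 | ready=[6] | order so far=[3, 4]
  pop 6: indeg[1]->0 | ready=[1] | order so far=[3, 4, 6]
  pop 1: indeg[0]->1; indeg[5]->0 | ready=[5] | order so far=[3, 4, 6, 1]
  pop 5: indeg[0]->0 | ready=[0] | order so far=[3, 4, 6, 1, 5]
  pop 0: indeg[2]->0 | ready=[2] | order so far=[3, 4, 6, 1, 5, 0]
  pop 2: no out-edges | ready=[] | order so far=[3, 4, 6, 1, 5, 0, 2]
New canonical toposort: [3, 4, 6, 1, 5, 0, 2]
Compare positions:
  Node 0: index 4 -> 5 (moved)
  Node 1: index 0 -> 3 (moved)
  Node 2: index 5 -> 6 (moved)
  Node 3: index 1 -> 0 (moved)
  Node 4: index 2 -> 1 (moved)
  Node 5: index 3 -> 4 (moved)
  Node 6: index 6 -> 2 (moved)
Nodes that changed position: 0 1 2 3 4 5 6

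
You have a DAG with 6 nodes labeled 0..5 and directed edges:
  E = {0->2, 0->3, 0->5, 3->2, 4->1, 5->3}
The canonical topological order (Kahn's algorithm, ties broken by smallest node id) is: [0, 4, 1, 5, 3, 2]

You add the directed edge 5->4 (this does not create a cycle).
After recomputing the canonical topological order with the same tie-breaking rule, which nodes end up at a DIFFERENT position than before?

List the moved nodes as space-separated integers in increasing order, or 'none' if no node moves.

Answer: 1 2 3 4 5

Derivation:
Old toposort: [0, 4, 1, 5, 3, 2]
Added edge 5->4
Recompute Kahn (smallest-id tiebreak):
  initial in-degrees: [0, 1, 2, 2, 1, 1]
  ready (indeg=0): [0]
  pop 0: indeg[2]->1; indeg[3]->1; indeg[5]->0 | ready=[5] | order so far=[0]
  pop 5: indeg[3]->0; indeg[4]->0 | ready=[3, 4] | order so far=[0, 5]
  pop 3: indeg[2]->0 | ready=[2, 4] | order so far=[0, 5, 3]
  pop 2: no out-edges | ready=[4] | order so far=[0, 5, 3, 2]
  pop 4: indeg[1]->0 | ready=[1] | order so far=[0, 5, 3, 2, 4]
  pop 1: no out-edges | ready=[] | order so far=[0, 5, 3, 2, 4, 1]
New canonical toposort: [0, 5, 3, 2, 4, 1]
Compare positions:
  Node 0: index 0 -> 0 (same)
  Node 1: index 2 -> 5 (moved)
  Node 2: index 5 -> 3 (moved)
  Node 3: index 4 -> 2 (moved)
  Node 4: index 1 -> 4 (moved)
  Node 5: index 3 -> 1 (moved)
Nodes that changed position: 1 2 3 4 5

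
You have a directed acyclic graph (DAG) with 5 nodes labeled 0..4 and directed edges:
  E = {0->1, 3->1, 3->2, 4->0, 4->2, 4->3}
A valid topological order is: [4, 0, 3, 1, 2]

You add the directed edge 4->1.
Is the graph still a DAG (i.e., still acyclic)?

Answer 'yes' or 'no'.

Given toposort: [4, 0, 3, 1, 2]
Position of 4: index 0; position of 1: index 3
New edge 4->1: forward
Forward edge: respects the existing order. Still a DAG, same toposort still valid.
Still a DAG? yes

Answer: yes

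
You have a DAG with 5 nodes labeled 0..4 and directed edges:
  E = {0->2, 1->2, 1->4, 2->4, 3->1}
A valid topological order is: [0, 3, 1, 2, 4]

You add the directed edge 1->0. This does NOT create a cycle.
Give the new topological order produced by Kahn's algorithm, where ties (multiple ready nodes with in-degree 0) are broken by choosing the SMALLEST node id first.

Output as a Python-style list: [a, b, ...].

Old toposort: [0, 3, 1, 2, 4]
Added edge: 1->0
Position of 1 (2) > position of 0 (0). Must reorder: 1 must now come before 0.
Run Kahn's algorithm (break ties by smallest node id):
  initial in-degrees: [1, 1, 2, 0, 2]
  ready (indeg=0): [3]
  pop 3: indeg[1]->0 | ready=[1] | order so far=[3]
  pop 1: indeg[0]->0; indeg[2]->1; indeg[4]->1 | ready=[0] | order so far=[3, 1]
  pop 0: indeg[2]->0 | ready=[2] | order so far=[3, 1, 0]
  pop 2: indeg[4]->0 | ready=[4] | order so far=[3, 1, 0, 2]
  pop 4: no out-edges | ready=[] | order so far=[3, 1, 0, 2, 4]
  Result: [3, 1, 0, 2, 4]

Answer: [3, 1, 0, 2, 4]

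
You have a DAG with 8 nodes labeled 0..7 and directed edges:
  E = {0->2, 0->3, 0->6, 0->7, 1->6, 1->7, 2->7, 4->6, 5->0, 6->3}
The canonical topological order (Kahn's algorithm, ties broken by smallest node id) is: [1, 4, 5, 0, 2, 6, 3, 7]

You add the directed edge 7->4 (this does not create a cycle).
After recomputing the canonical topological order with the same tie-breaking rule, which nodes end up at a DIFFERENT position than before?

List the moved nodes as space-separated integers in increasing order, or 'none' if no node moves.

Answer: 0 2 3 4 5 6 7

Derivation:
Old toposort: [1, 4, 5, 0, 2, 6, 3, 7]
Added edge 7->4
Recompute Kahn (smallest-id tiebreak):
  initial in-degrees: [1, 0, 1, 2, 1, 0, 3, 3]
  ready (indeg=0): [1, 5]
  pop 1: indeg[6]->2; indeg[7]->2 | ready=[5] | order so far=[1]
  pop 5: indeg[0]->0 | ready=[0] | order so far=[1, 5]
  pop 0: indeg[2]->0; indeg[3]->1; indeg[6]->1; indeg[7]->1 | ready=[2] | order so far=[1, 5, 0]
  pop 2: indeg[7]->0 | ready=[7] | order so far=[1, 5, 0, 2]
  pop 7: indeg[4]->0 | ready=[4] | order so far=[1, 5, 0, 2, 7]
  pop 4: indeg[6]->0 | ready=[6] | order so far=[1, 5, 0, 2, 7, 4]
  pop 6: indeg[3]->0 | ready=[3] | order so far=[1, 5, 0, 2, 7, 4, 6]
  pop 3: no out-edges | ready=[] | order so far=[1, 5, 0, 2, 7, 4, 6, 3]
New canonical toposort: [1, 5, 0, 2, 7, 4, 6, 3]
Compare positions:
  Node 0: index 3 -> 2 (moved)
  Node 1: index 0 -> 0 (same)
  Node 2: index 4 -> 3 (moved)
  Node 3: index 6 -> 7 (moved)
  Node 4: index 1 -> 5 (moved)
  Node 5: index 2 -> 1 (moved)
  Node 6: index 5 -> 6 (moved)
  Node 7: index 7 -> 4 (moved)
Nodes that changed position: 0 2 3 4 5 6 7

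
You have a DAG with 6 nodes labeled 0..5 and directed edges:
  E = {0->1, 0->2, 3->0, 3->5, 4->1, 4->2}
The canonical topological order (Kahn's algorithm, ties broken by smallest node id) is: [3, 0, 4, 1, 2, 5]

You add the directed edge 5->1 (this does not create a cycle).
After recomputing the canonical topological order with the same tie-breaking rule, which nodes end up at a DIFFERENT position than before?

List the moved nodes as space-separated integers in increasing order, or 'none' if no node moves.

Old toposort: [3, 0, 4, 1, 2, 5]
Added edge 5->1
Recompute Kahn (smallest-id tiebreak):
  initial in-degrees: [1, 3, 2, 0, 0, 1]
  ready (indeg=0): [3, 4]
  pop 3: indeg[0]->0; indeg[5]->0 | ready=[0, 4, 5] | order so far=[3]
  pop 0: indeg[1]->2; indeg[2]->1 | ready=[4, 5] | order so far=[3, 0]
  pop 4: indeg[1]->1; indeg[2]->0 | ready=[2, 5] | order so far=[3, 0, 4]
  pop 2: no out-edges | ready=[5] | order so far=[3, 0, 4, 2]
  pop 5: indeg[1]->0 | ready=[1] | order so far=[3, 0, 4, 2, 5]
  pop 1: no out-edges | ready=[] | order so far=[3, 0, 4, 2, 5, 1]
New canonical toposort: [3, 0, 4, 2, 5, 1]
Compare positions:
  Node 0: index 1 -> 1 (same)
  Node 1: index 3 -> 5 (moved)
  Node 2: index 4 -> 3 (moved)
  Node 3: index 0 -> 0 (same)
  Node 4: index 2 -> 2 (same)
  Node 5: index 5 -> 4 (moved)
Nodes that changed position: 1 2 5

Answer: 1 2 5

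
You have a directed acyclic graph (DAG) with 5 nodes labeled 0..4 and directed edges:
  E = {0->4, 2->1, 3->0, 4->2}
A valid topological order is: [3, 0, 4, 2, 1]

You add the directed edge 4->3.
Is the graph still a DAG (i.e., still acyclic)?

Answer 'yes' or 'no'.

Answer: no

Derivation:
Given toposort: [3, 0, 4, 2, 1]
Position of 4: index 2; position of 3: index 0
New edge 4->3: backward (u after v in old order)
Backward edge: old toposort is now invalid. Check if this creates a cycle.
Does 3 already reach 4? Reachable from 3: [0, 1, 2, 3, 4]. YES -> cycle!
Still a DAG? no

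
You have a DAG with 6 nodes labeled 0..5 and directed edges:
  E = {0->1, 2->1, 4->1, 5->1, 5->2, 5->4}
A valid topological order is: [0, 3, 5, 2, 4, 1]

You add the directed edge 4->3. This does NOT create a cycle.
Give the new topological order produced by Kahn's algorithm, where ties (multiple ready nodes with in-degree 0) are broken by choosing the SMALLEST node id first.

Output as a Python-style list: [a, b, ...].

Old toposort: [0, 3, 5, 2, 4, 1]
Added edge: 4->3
Position of 4 (4) > position of 3 (1). Must reorder: 4 must now come before 3.
Run Kahn's algorithm (break ties by smallest node id):
  initial in-degrees: [0, 4, 1, 1, 1, 0]
  ready (indeg=0): [0, 5]
  pop 0: indeg[1]->3 | ready=[5] | order so far=[0]
  pop 5: indeg[1]->2; indeg[2]->0; indeg[4]->0 | ready=[2, 4] | order so far=[0, 5]
  pop 2: indeg[1]->1 | ready=[4] | order so far=[0, 5, 2]
  pop 4: indeg[1]->0; indeg[3]->0 | ready=[1, 3] | order so far=[0, 5, 2, 4]
  pop 1: no out-edges | ready=[3] | order so far=[0, 5, 2, 4, 1]
  pop 3: no out-edges | ready=[] | order so far=[0, 5, 2, 4, 1, 3]
  Result: [0, 5, 2, 4, 1, 3]

Answer: [0, 5, 2, 4, 1, 3]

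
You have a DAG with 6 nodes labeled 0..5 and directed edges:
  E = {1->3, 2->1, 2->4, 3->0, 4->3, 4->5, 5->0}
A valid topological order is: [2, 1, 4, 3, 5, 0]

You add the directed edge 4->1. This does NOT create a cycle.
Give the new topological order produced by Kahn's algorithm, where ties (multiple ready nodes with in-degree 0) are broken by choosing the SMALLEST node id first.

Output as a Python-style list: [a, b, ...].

Old toposort: [2, 1, 4, 3, 5, 0]
Added edge: 4->1
Position of 4 (2) > position of 1 (1). Must reorder: 4 must now come before 1.
Run Kahn's algorithm (break ties by smallest node id):
  initial in-degrees: [2, 2, 0, 2, 1, 1]
  ready (indeg=0): [2]
  pop 2: indeg[1]->1; indeg[4]->0 | ready=[4] | order so far=[2]
  pop 4: indeg[1]->0; indeg[3]->1; indeg[5]->0 | ready=[1, 5] | order so far=[2, 4]
  pop 1: indeg[3]->0 | ready=[3, 5] | order so far=[2, 4, 1]
  pop 3: indeg[0]->1 | ready=[5] | order so far=[2, 4, 1, 3]
  pop 5: indeg[0]->0 | ready=[0] | order so far=[2, 4, 1, 3, 5]
  pop 0: no out-edges | ready=[] | order so far=[2, 4, 1, 3, 5, 0]
  Result: [2, 4, 1, 3, 5, 0]

Answer: [2, 4, 1, 3, 5, 0]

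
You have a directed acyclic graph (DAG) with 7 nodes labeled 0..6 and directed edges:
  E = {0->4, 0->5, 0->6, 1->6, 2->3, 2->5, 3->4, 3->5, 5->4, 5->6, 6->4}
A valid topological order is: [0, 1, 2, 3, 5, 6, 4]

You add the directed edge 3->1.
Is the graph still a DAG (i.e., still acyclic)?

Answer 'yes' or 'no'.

Given toposort: [0, 1, 2, 3, 5, 6, 4]
Position of 3: index 3; position of 1: index 1
New edge 3->1: backward (u after v in old order)
Backward edge: old toposort is now invalid. Check if this creates a cycle.
Does 1 already reach 3? Reachable from 1: [1, 4, 6]. NO -> still a DAG (reorder needed).
Still a DAG? yes

Answer: yes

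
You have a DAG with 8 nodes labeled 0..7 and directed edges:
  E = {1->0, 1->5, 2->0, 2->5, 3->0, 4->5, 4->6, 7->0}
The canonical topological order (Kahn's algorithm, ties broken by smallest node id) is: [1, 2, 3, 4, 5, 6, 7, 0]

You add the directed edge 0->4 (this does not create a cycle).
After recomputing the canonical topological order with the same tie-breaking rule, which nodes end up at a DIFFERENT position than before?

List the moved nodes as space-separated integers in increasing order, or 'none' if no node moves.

Old toposort: [1, 2, 3, 4, 5, 6, 7, 0]
Added edge 0->4
Recompute Kahn (smallest-id tiebreak):
  initial in-degrees: [4, 0, 0, 0, 1, 3, 1, 0]
  ready (indeg=0): [1, 2, 3, 7]
  pop 1: indeg[0]->3; indeg[5]->2 | ready=[2, 3, 7] | order so far=[1]
  pop 2: indeg[0]->2; indeg[5]->1 | ready=[3, 7] | order so far=[1, 2]
  pop 3: indeg[0]->1 | ready=[7] | order so far=[1, 2, 3]
  pop 7: indeg[0]->0 | ready=[0] | order so far=[1, 2, 3, 7]
  pop 0: indeg[4]->0 | ready=[4] | order so far=[1, 2, 3, 7, 0]
  pop 4: indeg[5]->0; indeg[6]->0 | ready=[5, 6] | order so far=[1, 2, 3, 7, 0, 4]
  pop 5: no out-edges | ready=[6] | order so far=[1, 2, 3, 7, 0, 4, 5]
  pop 6: no out-edges | ready=[] | order so far=[1, 2, 3, 7, 0, 4, 5, 6]
New canonical toposort: [1, 2, 3, 7, 0, 4, 5, 6]
Compare positions:
  Node 0: index 7 -> 4 (moved)
  Node 1: index 0 -> 0 (same)
  Node 2: index 1 -> 1 (same)
  Node 3: index 2 -> 2 (same)
  Node 4: index 3 -> 5 (moved)
  Node 5: index 4 -> 6 (moved)
  Node 6: index 5 -> 7 (moved)
  Node 7: index 6 -> 3 (moved)
Nodes that changed position: 0 4 5 6 7

Answer: 0 4 5 6 7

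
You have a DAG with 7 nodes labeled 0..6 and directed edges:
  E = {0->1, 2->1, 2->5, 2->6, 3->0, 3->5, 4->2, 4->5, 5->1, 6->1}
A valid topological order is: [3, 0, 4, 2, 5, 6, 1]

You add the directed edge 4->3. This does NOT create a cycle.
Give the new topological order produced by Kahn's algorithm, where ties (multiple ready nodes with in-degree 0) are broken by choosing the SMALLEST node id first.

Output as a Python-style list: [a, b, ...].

Old toposort: [3, 0, 4, 2, 5, 6, 1]
Added edge: 4->3
Position of 4 (2) > position of 3 (0). Must reorder: 4 must now come before 3.
Run Kahn's algorithm (break ties by smallest node id):
  initial in-degrees: [1, 4, 1, 1, 0, 3, 1]
  ready (indeg=0): [4]
  pop 4: indeg[2]->0; indeg[3]->0; indeg[5]->2 | ready=[2, 3] | order so far=[4]
  pop 2: indeg[1]->3; indeg[5]->1; indeg[6]->0 | ready=[3, 6] | order so far=[4, 2]
  pop 3: indeg[0]->0; indeg[5]->0 | ready=[0, 5, 6] | order so far=[4, 2, 3]
  pop 0: indeg[1]->2 | ready=[5, 6] | order so far=[4, 2, 3, 0]
  pop 5: indeg[1]->1 | ready=[6] | order so far=[4, 2, 3, 0, 5]
  pop 6: indeg[1]->0 | ready=[1] | order so far=[4, 2, 3, 0, 5, 6]
  pop 1: no out-edges | ready=[] | order so far=[4, 2, 3, 0, 5, 6, 1]
  Result: [4, 2, 3, 0, 5, 6, 1]

Answer: [4, 2, 3, 0, 5, 6, 1]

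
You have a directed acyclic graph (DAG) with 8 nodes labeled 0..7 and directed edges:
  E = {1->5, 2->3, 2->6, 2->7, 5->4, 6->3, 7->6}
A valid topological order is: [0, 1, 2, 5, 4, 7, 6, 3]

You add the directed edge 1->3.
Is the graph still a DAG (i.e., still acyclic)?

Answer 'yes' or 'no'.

Answer: yes

Derivation:
Given toposort: [0, 1, 2, 5, 4, 7, 6, 3]
Position of 1: index 1; position of 3: index 7
New edge 1->3: forward
Forward edge: respects the existing order. Still a DAG, same toposort still valid.
Still a DAG? yes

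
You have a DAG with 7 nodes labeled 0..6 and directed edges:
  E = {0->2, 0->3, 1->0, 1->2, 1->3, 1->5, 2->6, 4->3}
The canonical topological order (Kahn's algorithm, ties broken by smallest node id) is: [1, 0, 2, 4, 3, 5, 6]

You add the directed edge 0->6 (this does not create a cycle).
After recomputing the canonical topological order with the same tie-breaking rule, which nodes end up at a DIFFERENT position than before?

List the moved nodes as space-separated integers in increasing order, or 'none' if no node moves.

Old toposort: [1, 0, 2, 4, 3, 5, 6]
Added edge 0->6
Recompute Kahn (smallest-id tiebreak):
  initial in-degrees: [1, 0, 2, 3, 0, 1, 2]
  ready (indeg=0): [1, 4]
  pop 1: indeg[0]->0; indeg[2]->1; indeg[3]->2; indeg[5]->0 | ready=[0, 4, 5] | order so far=[1]
  pop 0: indeg[2]->0; indeg[3]->1; indeg[6]->1 | ready=[2, 4, 5] | order so far=[1, 0]
  pop 2: indeg[6]->0 | ready=[4, 5, 6] | order so far=[1, 0, 2]
  pop 4: indeg[3]->0 | ready=[3, 5, 6] | order so far=[1, 0, 2, 4]
  pop 3: no out-edges | ready=[5, 6] | order so far=[1, 0, 2, 4, 3]
  pop 5: no out-edges | ready=[6] | order so far=[1, 0, 2, 4, 3, 5]
  pop 6: no out-edges | ready=[] | order so far=[1, 0, 2, 4, 3, 5, 6]
New canonical toposort: [1, 0, 2, 4, 3, 5, 6]
Compare positions:
  Node 0: index 1 -> 1 (same)
  Node 1: index 0 -> 0 (same)
  Node 2: index 2 -> 2 (same)
  Node 3: index 4 -> 4 (same)
  Node 4: index 3 -> 3 (same)
  Node 5: index 5 -> 5 (same)
  Node 6: index 6 -> 6 (same)
Nodes that changed position: none

Answer: none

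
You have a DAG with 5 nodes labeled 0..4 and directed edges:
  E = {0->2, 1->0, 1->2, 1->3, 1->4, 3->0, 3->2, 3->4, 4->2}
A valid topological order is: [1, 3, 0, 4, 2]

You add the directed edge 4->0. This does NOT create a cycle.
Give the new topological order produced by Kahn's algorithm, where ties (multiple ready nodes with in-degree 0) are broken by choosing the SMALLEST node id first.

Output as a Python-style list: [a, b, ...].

Old toposort: [1, 3, 0, 4, 2]
Added edge: 4->0
Position of 4 (3) > position of 0 (2). Must reorder: 4 must now come before 0.
Run Kahn's algorithm (break ties by smallest node id):
  initial in-degrees: [3, 0, 4, 1, 2]
  ready (indeg=0): [1]
  pop 1: indeg[0]->2; indeg[2]->3; indeg[3]->0; indeg[4]->1 | ready=[3] | order so far=[1]
  pop 3: indeg[0]->1; indeg[2]->2; indeg[4]->0 | ready=[4] | order so far=[1, 3]
  pop 4: indeg[0]->0; indeg[2]->1 | ready=[0] | order so far=[1, 3, 4]
  pop 0: indeg[2]->0 | ready=[2] | order so far=[1, 3, 4, 0]
  pop 2: no out-edges | ready=[] | order so far=[1, 3, 4, 0, 2]
  Result: [1, 3, 4, 0, 2]

Answer: [1, 3, 4, 0, 2]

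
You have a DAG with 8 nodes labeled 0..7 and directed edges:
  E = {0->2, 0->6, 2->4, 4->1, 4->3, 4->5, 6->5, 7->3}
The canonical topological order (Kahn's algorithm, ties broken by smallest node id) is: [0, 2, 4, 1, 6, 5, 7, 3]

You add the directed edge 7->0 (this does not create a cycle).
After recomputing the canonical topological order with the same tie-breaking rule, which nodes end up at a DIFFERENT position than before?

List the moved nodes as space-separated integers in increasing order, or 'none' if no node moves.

Answer: 0 1 2 3 4 5 6 7

Derivation:
Old toposort: [0, 2, 4, 1, 6, 5, 7, 3]
Added edge 7->0
Recompute Kahn (smallest-id tiebreak):
  initial in-degrees: [1, 1, 1, 2, 1, 2, 1, 0]
  ready (indeg=0): [7]
  pop 7: indeg[0]->0; indeg[3]->1 | ready=[0] | order so far=[7]
  pop 0: indeg[2]->0; indeg[6]->0 | ready=[2, 6] | order so far=[7, 0]
  pop 2: indeg[4]->0 | ready=[4, 6] | order so far=[7, 0, 2]
  pop 4: indeg[1]->0; indeg[3]->0; indeg[5]->1 | ready=[1, 3, 6] | order so far=[7, 0, 2, 4]
  pop 1: no out-edges | ready=[3, 6] | order so far=[7, 0, 2, 4, 1]
  pop 3: no out-edges | ready=[6] | order so far=[7, 0, 2, 4, 1, 3]
  pop 6: indeg[5]->0 | ready=[5] | order so far=[7, 0, 2, 4, 1, 3, 6]
  pop 5: no out-edges | ready=[] | order so far=[7, 0, 2, 4, 1, 3, 6, 5]
New canonical toposort: [7, 0, 2, 4, 1, 3, 6, 5]
Compare positions:
  Node 0: index 0 -> 1 (moved)
  Node 1: index 3 -> 4 (moved)
  Node 2: index 1 -> 2 (moved)
  Node 3: index 7 -> 5 (moved)
  Node 4: index 2 -> 3 (moved)
  Node 5: index 5 -> 7 (moved)
  Node 6: index 4 -> 6 (moved)
  Node 7: index 6 -> 0 (moved)
Nodes that changed position: 0 1 2 3 4 5 6 7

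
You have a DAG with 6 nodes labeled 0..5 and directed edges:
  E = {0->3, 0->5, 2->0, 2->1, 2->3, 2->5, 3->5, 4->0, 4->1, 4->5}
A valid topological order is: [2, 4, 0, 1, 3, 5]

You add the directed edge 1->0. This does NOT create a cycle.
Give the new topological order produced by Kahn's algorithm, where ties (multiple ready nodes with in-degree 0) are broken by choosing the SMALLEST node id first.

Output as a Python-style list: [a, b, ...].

Old toposort: [2, 4, 0, 1, 3, 5]
Added edge: 1->0
Position of 1 (3) > position of 0 (2). Must reorder: 1 must now come before 0.
Run Kahn's algorithm (break ties by smallest node id):
  initial in-degrees: [3, 2, 0, 2, 0, 4]
  ready (indeg=0): [2, 4]
  pop 2: indeg[0]->2; indeg[1]->1; indeg[3]->1; indeg[5]->3 | ready=[4] | order so far=[2]
  pop 4: indeg[0]->1; indeg[1]->0; indeg[5]->2 | ready=[1] | order so far=[2, 4]
  pop 1: indeg[0]->0 | ready=[0] | order so far=[2, 4, 1]
  pop 0: indeg[3]->0; indeg[5]->1 | ready=[3] | order so far=[2, 4, 1, 0]
  pop 3: indeg[5]->0 | ready=[5] | order so far=[2, 4, 1, 0, 3]
  pop 5: no out-edges | ready=[] | order so far=[2, 4, 1, 0, 3, 5]
  Result: [2, 4, 1, 0, 3, 5]

Answer: [2, 4, 1, 0, 3, 5]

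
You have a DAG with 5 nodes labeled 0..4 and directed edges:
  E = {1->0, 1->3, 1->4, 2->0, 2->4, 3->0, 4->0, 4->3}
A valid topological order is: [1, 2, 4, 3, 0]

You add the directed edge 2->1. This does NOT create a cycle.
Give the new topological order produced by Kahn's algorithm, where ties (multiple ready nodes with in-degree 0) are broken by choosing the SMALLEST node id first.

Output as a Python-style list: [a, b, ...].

Old toposort: [1, 2, 4, 3, 0]
Added edge: 2->1
Position of 2 (1) > position of 1 (0). Must reorder: 2 must now come before 1.
Run Kahn's algorithm (break ties by smallest node id):
  initial in-degrees: [4, 1, 0, 2, 2]
  ready (indeg=0): [2]
  pop 2: indeg[0]->3; indeg[1]->0; indeg[4]->1 | ready=[1] | order so far=[2]
  pop 1: indeg[0]->2; indeg[3]->1; indeg[4]->0 | ready=[4] | order so far=[2, 1]
  pop 4: indeg[0]->1; indeg[3]->0 | ready=[3] | order so far=[2, 1, 4]
  pop 3: indeg[0]->0 | ready=[0] | order so far=[2, 1, 4, 3]
  pop 0: no out-edges | ready=[] | order so far=[2, 1, 4, 3, 0]
  Result: [2, 1, 4, 3, 0]

Answer: [2, 1, 4, 3, 0]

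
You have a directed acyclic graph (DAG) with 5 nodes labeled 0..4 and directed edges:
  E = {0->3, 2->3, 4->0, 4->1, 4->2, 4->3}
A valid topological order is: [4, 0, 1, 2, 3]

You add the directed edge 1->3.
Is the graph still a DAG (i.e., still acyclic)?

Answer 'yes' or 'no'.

Given toposort: [4, 0, 1, 2, 3]
Position of 1: index 2; position of 3: index 4
New edge 1->3: forward
Forward edge: respects the existing order. Still a DAG, same toposort still valid.
Still a DAG? yes

Answer: yes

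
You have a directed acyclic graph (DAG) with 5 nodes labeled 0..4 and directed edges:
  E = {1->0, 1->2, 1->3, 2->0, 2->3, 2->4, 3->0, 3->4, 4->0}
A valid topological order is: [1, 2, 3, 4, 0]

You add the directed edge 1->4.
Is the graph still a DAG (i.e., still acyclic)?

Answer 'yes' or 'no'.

Given toposort: [1, 2, 3, 4, 0]
Position of 1: index 0; position of 4: index 3
New edge 1->4: forward
Forward edge: respects the existing order. Still a DAG, same toposort still valid.
Still a DAG? yes

Answer: yes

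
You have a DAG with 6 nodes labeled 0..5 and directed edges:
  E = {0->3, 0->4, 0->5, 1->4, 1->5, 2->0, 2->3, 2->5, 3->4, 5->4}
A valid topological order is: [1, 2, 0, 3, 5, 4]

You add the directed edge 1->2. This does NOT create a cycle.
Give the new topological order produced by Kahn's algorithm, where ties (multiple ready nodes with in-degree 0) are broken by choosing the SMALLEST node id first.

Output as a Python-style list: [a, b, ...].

Answer: [1, 2, 0, 3, 5, 4]

Derivation:
Old toposort: [1, 2, 0, 3, 5, 4]
Added edge: 1->2
Position of 1 (0) < position of 2 (1). Old order still valid.
Run Kahn's algorithm (break ties by smallest node id):
  initial in-degrees: [1, 0, 1, 2, 4, 3]
  ready (indeg=0): [1]
  pop 1: indeg[2]->0; indeg[4]->3; indeg[5]->2 | ready=[2] | order so far=[1]
  pop 2: indeg[0]->0; indeg[3]->1; indeg[5]->1 | ready=[0] | order so far=[1, 2]
  pop 0: indeg[3]->0; indeg[4]->2; indeg[5]->0 | ready=[3, 5] | order so far=[1, 2, 0]
  pop 3: indeg[4]->1 | ready=[5] | order so far=[1, 2, 0, 3]
  pop 5: indeg[4]->0 | ready=[4] | order so far=[1, 2, 0, 3, 5]
  pop 4: no out-edges | ready=[] | order so far=[1, 2, 0, 3, 5, 4]
  Result: [1, 2, 0, 3, 5, 4]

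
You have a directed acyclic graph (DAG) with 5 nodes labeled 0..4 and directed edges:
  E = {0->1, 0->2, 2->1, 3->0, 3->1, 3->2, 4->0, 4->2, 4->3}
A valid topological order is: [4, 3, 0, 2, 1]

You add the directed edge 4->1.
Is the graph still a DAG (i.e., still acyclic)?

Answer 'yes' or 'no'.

Answer: yes

Derivation:
Given toposort: [4, 3, 0, 2, 1]
Position of 4: index 0; position of 1: index 4
New edge 4->1: forward
Forward edge: respects the existing order. Still a DAG, same toposort still valid.
Still a DAG? yes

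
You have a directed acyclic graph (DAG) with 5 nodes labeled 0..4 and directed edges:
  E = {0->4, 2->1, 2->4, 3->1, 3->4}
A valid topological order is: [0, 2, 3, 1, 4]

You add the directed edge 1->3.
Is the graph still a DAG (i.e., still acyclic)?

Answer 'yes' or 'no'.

Given toposort: [0, 2, 3, 1, 4]
Position of 1: index 3; position of 3: index 2
New edge 1->3: backward (u after v in old order)
Backward edge: old toposort is now invalid. Check if this creates a cycle.
Does 3 already reach 1? Reachable from 3: [1, 3, 4]. YES -> cycle!
Still a DAG? no

Answer: no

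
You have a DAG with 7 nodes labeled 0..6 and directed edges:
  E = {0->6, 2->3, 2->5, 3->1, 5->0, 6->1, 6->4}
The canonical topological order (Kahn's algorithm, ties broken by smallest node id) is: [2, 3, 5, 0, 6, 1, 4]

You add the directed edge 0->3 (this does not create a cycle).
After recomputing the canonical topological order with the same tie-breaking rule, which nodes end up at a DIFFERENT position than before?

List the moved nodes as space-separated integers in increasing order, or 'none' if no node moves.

Old toposort: [2, 3, 5, 0, 6, 1, 4]
Added edge 0->3
Recompute Kahn (smallest-id tiebreak):
  initial in-degrees: [1, 2, 0, 2, 1, 1, 1]
  ready (indeg=0): [2]
  pop 2: indeg[3]->1; indeg[5]->0 | ready=[5] | order so far=[2]
  pop 5: indeg[0]->0 | ready=[0] | order so far=[2, 5]
  pop 0: indeg[3]->0; indeg[6]->0 | ready=[3, 6] | order so far=[2, 5, 0]
  pop 3: indeg[1]->1 | ready=[6] | order so far=[2, 5, 0, 3]
  pop 6: indeg[1]->0; indeg[4]->0 | ready=[1, 4] | order so far=[2, 5, 0, 3, 6]
  pop 1: no out-edges | ready=[4] | order so far=[2, 5, 0, 3, 6, 1]
  pop 4: no out-edges | ready=[] | order so far=[2, 5, 0, 3, 6, 1, 4]
New canonical toposort: [2, 5, 0, 3, 6, 1, 4]
Compare positions:
  Node 0: index 3 -> 2 (moved)
  Node 1: index 5 -> 5 (same)
  Node 2: index 0 -> 0 (same)
  Node 3: index 1 -> 3 (moved)
  Node 4: index 6 -> 6 (same)
  Node 5: index 2 -> 1 (moved)
  Node 6: index 4 -> 4 (same)
Nodes that changed position: 0 3 5

Answer: 0 3 5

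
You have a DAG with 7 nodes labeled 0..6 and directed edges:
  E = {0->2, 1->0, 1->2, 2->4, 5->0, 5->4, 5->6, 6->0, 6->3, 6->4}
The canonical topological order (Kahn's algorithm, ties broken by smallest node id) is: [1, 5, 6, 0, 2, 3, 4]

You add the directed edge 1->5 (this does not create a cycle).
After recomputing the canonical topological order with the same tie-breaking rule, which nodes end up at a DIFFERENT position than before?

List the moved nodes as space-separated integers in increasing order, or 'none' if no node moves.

Old toposort: [1, 5, 6, 0, 2, 3, 4]
Added edge 1->5
Recompute Kahn (smallest-id tiebreak):
  initial in-degrees: [3, 0, 2, 1, 3, 1, 1]
  ready (indeg=0): [1]
  pop 1: indeg[0]->2; indeg[2]->1; indeg[5]->0 | ready=[5] | order so far=[1]
  pop 5: indeg[0]->1; indeg[4]->2; indeg[6]->0 | ready=[6] | order so far=[1, 5]
  pop 6: indeg[0]->0; indeg[3]->0; indeg[4]->1 | ready=[0, 3] | order so far=[1, 5, 6]
  pop 0: indeg[2]->0 | ready=[2, 3] | order so far=[1, 5, 6, 0]
  pop 2: indeg[4]->0 | ready=[3, 4] | order so far=[1, 5, 6, 0, 2]
  pop 3: no out-edges | ready=[4] | order so far=[1, 5, 6, 0, 2, 3]
  pop 4: no out-edges | ready=[] | order so far=[1, 5, 6, 0, 2, 3, 4]
New canonical toposort: [1, 5, 6, 0, 2, 3, 4]
Compare positions:
  Node 0: index 3 -> 3 (same)
  Node 1: index 0 -> 0 (same)
  Node 2: index 4 -> 4 (same)
  Node 3: index 5 -> 5 (same)
  Node 4: index 6 -> 6 (same)
  Node 5: index 1 -> 1 (same)
  Node 6: index 2 -> 2 (same)
Nodes that changed position: none

Answer: none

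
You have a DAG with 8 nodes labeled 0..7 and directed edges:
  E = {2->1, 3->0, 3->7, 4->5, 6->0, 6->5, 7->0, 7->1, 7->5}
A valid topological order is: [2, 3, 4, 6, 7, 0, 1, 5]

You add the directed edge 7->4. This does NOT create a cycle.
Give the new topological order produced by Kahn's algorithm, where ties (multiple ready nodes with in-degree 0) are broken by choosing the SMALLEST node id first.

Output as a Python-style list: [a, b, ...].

Old toposort: [2, 3, 4, 6, 7, 0, 1, 5]
Added edge: 7->4
Position of 7 (4) > position of 4 (2). Must reorder: 7 must now come before 4.
Run Kahn's algorithm (break ties by smallest node id):
  initial in-degrees: [3, 2, 0, 0, 1, 3, 0, 1]
  ready (indeg=0): [2, 3, 6]
  pop 2: indeg[1]->1 | ready=[3, 6] | order so far=[2]
  pop 3: indeg[0]->2; indeg[7]->0 | ready=[6, 7] | order so far=[2, 3]
  pop 6: indeg[0]->1; indeg[5]->2 | ready=[7] | order so far=[2, 3, 6]
  pop 7: indeg[0]->0; indeg[1]->0; indeg[4]->0; indeg[5]->1 | ready=[0, 1, 4] | order so far=[2, 3, 6, 7]
  pop 0: no out-edges | ready=[1, 4] | order so far=[2, 3, 6, 7, 0]
  pop 1: no out-edges | ready=[4] | order so far=[2, 3, 6, 7, 0, 1]
  pop 4: indeg[5]->0 | ready=[5] | order so far=[2, 3, 6, 7, 0, 1, 4]
  pop 5: no out-edges | ready=[] | order so far=[2, 3, 6, 7, 0, 1, 4, 5]
  Result: [2, 3, 6, 7, 0, 1, 4, 5]

Answer: [2, 3, 6, 7, 0, 1, 4, 5]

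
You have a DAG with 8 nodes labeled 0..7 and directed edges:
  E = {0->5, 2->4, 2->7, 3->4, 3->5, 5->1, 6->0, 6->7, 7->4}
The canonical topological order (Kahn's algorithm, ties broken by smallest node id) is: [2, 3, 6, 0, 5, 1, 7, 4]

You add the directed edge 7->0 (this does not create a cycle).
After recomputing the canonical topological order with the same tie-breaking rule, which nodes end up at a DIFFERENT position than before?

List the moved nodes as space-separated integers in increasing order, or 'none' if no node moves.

Answer: 0 1 4 5 7

Derivation:
Old toposort: [2, 3, 6, 0, 5, 1, 7, 4]
Added edge 7->0
Recompute Kahn (smallest-id tiebreak):
  initial in-degrees: [2, 1, 0, 0, 3, 2, 0, 2]
  ready (indeg=0): [2, 3, 6]
  pop 2: indeg[4]->2; indeg[7]->1 | ready=[3, 6] | order so far=[2]
  pop 3: indeg[4]->1; indeg[5]->1 | ready=[6] | order so far=[2, 3]
  pop 6: indeg[0]->1; indeg[7]->0 | ready=[7] | order so far=[2, 3, 6]
  pop 7: indeg[0]->0; indeg[4]->0 | ready=[0, 4] | order so far=[2, 3, 6, 7]
  pop 0: indeg[5]->0 | ready=[4, 5] | order so far=[2, 3, 6, 7, 0]
  pop 4: no out-edges | ready=[5] | order so far=[2, 3, 6, 7, 0, 4]
  pop 5: indeg[1]->0 | ready=[1] | order so far=[2, 3, 6, 7, 0, 4, 5]
  pop 1: no out-edges | ready=[] | order so far=[2, 3, 6, 7, 0, 4, 5, 1]
New canonical toposort: [2, 3, 6, 7, 0, 4, 5, 1]
Compare positions:
  Node 0: index 3 -> 4 (moved)
  Node 1: index 5 -> 7 (moved)
  Node 2: index 0 -> 0 (same)
  Node 3: index 1 -> 1 (same)
  Node 4: index 7 -> 5 (moved)
  Node 5: index 4 -> 6 (moved)
  Node 6: index 2 -> 2 (same)
  Node 7: index 6 -> 3 (moved)
Nodes that changed position: 0 1 4 5 7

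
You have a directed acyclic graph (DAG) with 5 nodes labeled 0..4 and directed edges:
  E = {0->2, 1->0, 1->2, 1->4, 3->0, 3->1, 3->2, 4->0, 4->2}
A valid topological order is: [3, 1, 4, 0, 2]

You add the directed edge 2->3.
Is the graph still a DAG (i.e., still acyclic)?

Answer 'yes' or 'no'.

Given toposort: [3, 1, 4, 0, 2]
Position of 2: index 4; position of 3: index 0
New edge 2->3: backward (u after v in old order)
Backward edge: old toposort is now invalid. Check if this creates a cycle.
Does 3 already reach 2? Reachable from 3: [0, 1, 2, 3, 4]. YES -> cycle!
Still a DAG? no

Answer: no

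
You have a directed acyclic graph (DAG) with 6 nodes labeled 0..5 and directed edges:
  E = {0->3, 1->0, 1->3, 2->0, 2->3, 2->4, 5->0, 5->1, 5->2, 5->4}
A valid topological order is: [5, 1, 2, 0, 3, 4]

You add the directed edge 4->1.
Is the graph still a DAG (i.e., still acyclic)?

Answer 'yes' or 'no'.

Given toposort: [5, 1, 2, 0, 3, 4]
Position of 4: index 5; position of 1: index 1
New edge 4->1: backward (u after v in old order)
Backward edge: old toposort is now invalid. Check if this creates a cycle.
Does 1 already reach 4? Reachable from 1: [0, 1, 3]. NO -> still a DAG (reorder needed).
Still a DAG? yes

Answer: yes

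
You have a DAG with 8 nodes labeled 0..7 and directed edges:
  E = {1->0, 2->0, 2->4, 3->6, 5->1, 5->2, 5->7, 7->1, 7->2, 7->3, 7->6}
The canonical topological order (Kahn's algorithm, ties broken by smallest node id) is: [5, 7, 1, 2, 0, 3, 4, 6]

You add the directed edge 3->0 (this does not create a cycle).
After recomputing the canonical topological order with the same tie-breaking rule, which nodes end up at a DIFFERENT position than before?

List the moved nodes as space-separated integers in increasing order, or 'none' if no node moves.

Answer: 0 3

Derivation:
Old toposort: [5, 7, 1, 2, 0, 3, 4, 6]
Added edge 3->0
Recompute Kahn (smallest-id tiebreak):
  initial in-degrees: [3, 2, 2, 1, 1, 0, 2, 1]
  ready (indeg=0): [5]
  pop 5: indeg[1]->1; indeg[2]->1; indeg[7]->0 | ready=[7] | order so far=[5]
  pop 7: indeg[1]->0; indeg[2]->0; indeg[3]->0; indeg[6]->1 | ready=[1, 2, 3] | order so far=[5, 7]
  pop 1: indeg[0]->2 | ready=[2, 3] | order so far=[5, 7, 1]
  pop 2: indeg[0]->1; indeg[4]->0 | ready=[3, 4] | order so far=[5, 7, 1, 2]
  pop 3: indeg[0]->0; indeg[6]->0 | ready=[0, 4, 6] | order so far=[5, 7, 1, 2, 3]
  pop 0: no out-edges | ready=[4, 6] | order so far=[5, 7, 1, 2, 3, 0]
  pop 4: no out-edges | ready=[6] | order so far=[5, 7, 1, 2, 3, 0, 4]
  pop 6: no out-edges | ready=[] | order so far=[5, 7, 1, 2, 3, 0, 4, 6]
New canonical toposort: [5, 7, 1, 2, 3, 0, 4, 6]
Compare positions:
  Node 0: index 4 -> 5 (moved)
  Node 1: index 2 -> 2 (same)
  Node 2: index 3 -> 3 (same)
  Node 3: index 5 -> 4 (moved)
  Node 4: index 6 -> 6 (same)
  Node 5: index 0 -> 0 (same)
  Node 6: index 7 -> 7 (same)
  Node 7: index 1 -> 1 (same)
Nodes that changed position: 0 3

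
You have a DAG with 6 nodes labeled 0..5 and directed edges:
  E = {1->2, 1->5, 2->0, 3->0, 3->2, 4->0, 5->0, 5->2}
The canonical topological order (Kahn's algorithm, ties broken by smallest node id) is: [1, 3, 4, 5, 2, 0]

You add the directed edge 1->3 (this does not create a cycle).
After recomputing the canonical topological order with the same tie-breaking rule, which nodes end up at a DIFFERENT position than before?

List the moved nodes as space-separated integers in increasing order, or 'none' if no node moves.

Old toposort: [1, 3, 4, 5, 2, 0]
Added edge 1->3
Recompute Kahn (smallest-id tiebreak):
  initial in-degrees: [4, 0, 3, 1, 0, 1]
  ready (indeg=0): [1, 4]
  pop 1: indeg[2]->2; indeg[3]->0; indeg[5]->0 | ready=[3, 4, 5] | order so far=[1]
  pop 3: indeg[0]->3; indeg[2]->1 | ready=[4, 5] | order so far=[1, 3]
  pop 4: indeg[0]->2 | ready=[5] | order so far=[1, 3, 4]
  pop 5: indeg[0]->1; indeg[2]->0 | ready=[2] | order so far=[1, 3, 4, 5]
  pop 2: indeg[0]->0 | ready=[0] | order so far=[1, 3, 4, 5, 2]
  pop 0: no out-edges | ready=[] | order so far=[1, 3, 4, 5, 2, 0]
New canonical toposort: [1, 3, 4, 5, 2, 0]
Compare positions:
  Node 0: index 5 -> 5 (same)
  Node 1: index 0 -> 0 (same)
  Node 2: index 4 -> 4 (same)
  Node 3: index 1 -> 1 (same)
  Node 4: index 2 -> 2 (same)
  Node 5: index 3 -> 3 (same)
Nodes that changed position: none

Answer: none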